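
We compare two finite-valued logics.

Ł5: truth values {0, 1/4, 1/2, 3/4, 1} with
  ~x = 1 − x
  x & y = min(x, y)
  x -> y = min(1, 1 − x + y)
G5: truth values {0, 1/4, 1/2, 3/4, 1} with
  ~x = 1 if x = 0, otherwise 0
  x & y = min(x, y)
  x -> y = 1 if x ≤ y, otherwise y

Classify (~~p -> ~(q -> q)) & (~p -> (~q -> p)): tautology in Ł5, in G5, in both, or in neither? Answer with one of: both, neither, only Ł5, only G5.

In Ł5: at p = 0, q = 0 the value is 0 — not a tautology.
In G5: at p = 0, q = 0 the value is 0 — not a tautology.

neither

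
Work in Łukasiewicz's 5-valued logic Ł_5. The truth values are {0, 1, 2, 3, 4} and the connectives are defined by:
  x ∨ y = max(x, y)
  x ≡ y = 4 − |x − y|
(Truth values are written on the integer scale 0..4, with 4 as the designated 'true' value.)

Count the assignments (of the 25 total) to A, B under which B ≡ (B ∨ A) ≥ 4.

value 4: 15 assignments (counts)
value 3: 4 assignments
value 2: 3 assignments
value 1: 2 assignments
value 0: 1 assignment
So 15 of the 25 assignments meet the threshold.

15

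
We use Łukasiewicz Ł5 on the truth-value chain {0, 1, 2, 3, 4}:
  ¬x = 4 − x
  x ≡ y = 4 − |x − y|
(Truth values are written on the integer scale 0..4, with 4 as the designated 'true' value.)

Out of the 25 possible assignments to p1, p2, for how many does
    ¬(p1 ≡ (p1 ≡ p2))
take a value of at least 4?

2

value 4: 2 assignments (counts)
value 3: 3 assignments
value 2: 6 assignments
value 1: 7 assignments
value 0: 7 assignments
So 2 of the 25 assignments meet the threshold.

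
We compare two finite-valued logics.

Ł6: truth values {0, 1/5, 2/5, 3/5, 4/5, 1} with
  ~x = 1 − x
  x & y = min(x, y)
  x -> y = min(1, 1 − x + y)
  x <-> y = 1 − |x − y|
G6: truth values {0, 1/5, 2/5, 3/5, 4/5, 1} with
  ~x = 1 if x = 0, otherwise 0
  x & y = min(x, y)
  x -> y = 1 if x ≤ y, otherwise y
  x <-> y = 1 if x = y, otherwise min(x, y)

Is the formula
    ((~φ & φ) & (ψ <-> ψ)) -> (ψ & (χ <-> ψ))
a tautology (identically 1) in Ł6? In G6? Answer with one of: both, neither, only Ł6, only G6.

only G6

In Ł6: at φ = 1/5, ψ = 0, χ = 0 the value is 4/5 — not a tautology.
In G6: every assignment gives 1 — tautology.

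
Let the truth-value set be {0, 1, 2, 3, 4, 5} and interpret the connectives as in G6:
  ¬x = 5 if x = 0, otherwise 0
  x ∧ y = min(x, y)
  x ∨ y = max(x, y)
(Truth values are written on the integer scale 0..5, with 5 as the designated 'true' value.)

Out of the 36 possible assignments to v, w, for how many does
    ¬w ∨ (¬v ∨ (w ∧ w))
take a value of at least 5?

16

value 5: 16 assignments (counts)
value 4: 5 assignments
value 3: 5 assignments
value 2: 5 assignments
value 1: 5 assignments
So 16 of the 36 assignments meet the threshold.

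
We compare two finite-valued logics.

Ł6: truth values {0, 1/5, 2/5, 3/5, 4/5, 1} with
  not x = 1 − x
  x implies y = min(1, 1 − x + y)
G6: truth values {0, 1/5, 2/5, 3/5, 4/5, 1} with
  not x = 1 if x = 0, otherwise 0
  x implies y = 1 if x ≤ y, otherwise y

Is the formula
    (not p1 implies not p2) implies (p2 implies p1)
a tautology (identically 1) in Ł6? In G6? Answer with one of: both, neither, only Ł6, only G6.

only Ł6

In Ł6: every assignment gives 1 — tautology.
In G6: at p1 = 1/5, p2 = 2/5 the value is 1/5 — not a tautology.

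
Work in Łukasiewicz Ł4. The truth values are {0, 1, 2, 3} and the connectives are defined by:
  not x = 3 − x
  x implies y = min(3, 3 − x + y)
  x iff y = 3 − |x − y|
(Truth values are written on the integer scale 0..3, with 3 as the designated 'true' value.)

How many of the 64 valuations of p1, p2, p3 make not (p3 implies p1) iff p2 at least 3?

16

value 3: 16 assignments (counts)
value 2: 21 assignments
value 1: 16 assignments
value 0: 11 assignments
So 16 of the 64 assignments meet the threshold.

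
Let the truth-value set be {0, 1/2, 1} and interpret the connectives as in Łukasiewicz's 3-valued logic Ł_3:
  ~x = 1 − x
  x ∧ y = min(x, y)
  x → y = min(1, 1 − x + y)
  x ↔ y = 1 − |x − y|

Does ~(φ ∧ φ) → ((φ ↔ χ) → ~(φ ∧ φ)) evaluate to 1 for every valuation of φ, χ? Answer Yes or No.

φ = 0, χ = 0 ↦ 1
φ = 0, χ = 1/2 ↦ 1
φ = 0, χ = 1 ↦ 1
φ = 1/2, χ = 0 ↦ 1
φ = 1/2, χ = 1/2 ↦ 1
φ = 1/2, χ = 1 ↦ 1
φ = 1, χ = 0 ↦ 1
φ = 1, χ = 1/2 ↦ 1
φ = 1, χ = 1 ↦ 1
Every assignment gives a value ≥ 1.

Yes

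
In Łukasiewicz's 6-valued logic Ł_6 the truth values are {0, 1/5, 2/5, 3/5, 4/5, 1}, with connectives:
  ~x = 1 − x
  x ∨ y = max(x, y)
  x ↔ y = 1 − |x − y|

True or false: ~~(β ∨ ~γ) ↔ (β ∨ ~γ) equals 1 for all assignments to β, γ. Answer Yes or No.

At β = 1, γ = 1/5, for instance:
~γ = ~1/5 = 4/5
β ∨ ~γ = 1 ∨ 4/5 = 1
~(β ∨ ~γ) = ~1 = 0
~~(β ∨ ~γ) = ~0 = 1
~~(β ∨ ~γ) ↔ (β ∨ ~γ) = 1 ↔ 1 = 1
and checking the remaining 35 assignments likewise gives ≥ 1 in every case.

Yes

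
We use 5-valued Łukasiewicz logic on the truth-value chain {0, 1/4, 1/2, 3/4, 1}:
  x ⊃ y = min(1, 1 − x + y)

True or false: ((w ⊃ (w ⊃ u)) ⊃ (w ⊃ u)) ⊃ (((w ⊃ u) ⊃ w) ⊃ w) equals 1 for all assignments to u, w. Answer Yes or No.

At u = 0, w = 3/4, for instance:
w ⊃ u = 3/4 ⊃ 0 = 1/4
w ⊃ (w ⊃ u) = 3/4 ⊃ 1/4 = 1/2
(w ⊃ (w ⊃ u)) ⊃ (w ⊃ u) = 1/2 ⊃ 1/4 = 3/4
(w ⊃ u) ⊃ w = 1/4 ⊃ 3/4 = 1
((w ⊃ u) ⊃ w) ⊃ w = 1 ⊃ 3/4 = 3/4
((w ⊃ (w ⊃ u)) ⊃ (w ⊃ u)) ⊃ (((w ⊃ u) ⊃ w) ⊃ w) = 3/4 ⊃ 3/4 = 1
and checking the remaining 24 assignments likewise gives ≥ 1 in every case.

Yes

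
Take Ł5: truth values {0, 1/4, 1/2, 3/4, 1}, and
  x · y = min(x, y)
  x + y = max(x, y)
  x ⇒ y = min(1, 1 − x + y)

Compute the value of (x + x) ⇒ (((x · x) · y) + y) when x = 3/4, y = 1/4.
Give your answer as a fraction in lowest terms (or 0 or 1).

1/2

x + x = 3/4 + 3/4 = 3/4
x · x = 3/4 · 3/4 = 3/4
(x · x) · y = 3/4 · 1/4 = 1/4
((x · x) · y) + y = 1/4 + 1/4 = 1/4
(x + x) ⇒ (((x · x) · y) + y) = 3/4 ⇒ 1/4 = 1/2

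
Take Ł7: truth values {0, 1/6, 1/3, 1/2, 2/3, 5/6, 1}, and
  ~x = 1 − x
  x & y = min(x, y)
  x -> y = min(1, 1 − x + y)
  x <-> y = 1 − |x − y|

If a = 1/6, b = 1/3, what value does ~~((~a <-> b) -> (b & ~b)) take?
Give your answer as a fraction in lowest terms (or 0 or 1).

5/6

~a = ~1/6 = 5/6
~a <-> b = 5/6 <-> 1/3 = 1/2
~b = ~1/3 = 2/3
b & ~b = 1/3 & 2/3 = 1/3
(~a <-> b) -> (b & ~b) = 1/2 -> 1/3 = 5/6
~((~a <-> b) -> (b & ~b)) = ~5/6 = 1/6
~~((~a <-> b) -> (b & ~b)) = ~1/6 = 5/6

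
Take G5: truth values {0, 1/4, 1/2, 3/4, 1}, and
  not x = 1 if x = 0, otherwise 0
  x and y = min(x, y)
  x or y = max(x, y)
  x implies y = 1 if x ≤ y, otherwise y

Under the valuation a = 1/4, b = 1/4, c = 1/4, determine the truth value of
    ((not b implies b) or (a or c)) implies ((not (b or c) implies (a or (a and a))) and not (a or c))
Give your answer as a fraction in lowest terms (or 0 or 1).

0

not b = not 1/4 = 0
not b implies b = 0 implies 1/4 = 1
a or c = 1/4 or 1/4 = 1/4
(not b implies b) or (a or c) = 1 or 1/4 = 1
b or c = 1/4 or 1/4 = 1/4
not (b or c) = not 1/4 = 0
a and a = 1/4 and 1/4 = 1/4
a or (a and a) = 1/4 or 1/4 = 1/4
not (b or c) implies (a or (a and a)) = 0 implies 1/4 = 1
a or c = 1/4 or 1/4 = 1/4
not (a or c) = not 1/4 = 0
(not (b or c) implies (a or (a and a))) and not (a or c) = 1 and 0 = 0
((not b implies b) or (a or c)) implies ((not (b or c) implies (a or (a and a))) and not (a or c)) = 1 implies 0 = 0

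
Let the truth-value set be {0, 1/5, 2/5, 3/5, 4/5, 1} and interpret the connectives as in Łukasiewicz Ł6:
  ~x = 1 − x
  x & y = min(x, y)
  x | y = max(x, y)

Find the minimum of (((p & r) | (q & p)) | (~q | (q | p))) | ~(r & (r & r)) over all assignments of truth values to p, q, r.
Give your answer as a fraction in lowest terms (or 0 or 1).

3/5

Take p = 0, q = 2/5, r = 2/5:
p & r = 0 & 2/5 = 0
q & p = 2/5 & 0 = 0
(p & r) | (q & p) = 0 | 0 = 0
~q = ~2/5 = 3/5
q | p = 2/5 | 0 = 2/5
~q | (q | p) = 3/5 | 2/5 = 3/5
((p & r) | (q & p)) | (~q | (q | p)) = 0 | 3/5 = 3/5
r & r = 2/5 & 2/5 = 2/5
r & (r & r) = 2/5 & 2/5 = 2/5
~(r & (r & r)) = ~2/5 = 3/5
(((p & r) | (q & p)) | (~q | (q | p))) | ~(r & (r & r)) = 3/5 | 3/5 = 3/5
No assignment yields a value below 3/5, so this is the minimum.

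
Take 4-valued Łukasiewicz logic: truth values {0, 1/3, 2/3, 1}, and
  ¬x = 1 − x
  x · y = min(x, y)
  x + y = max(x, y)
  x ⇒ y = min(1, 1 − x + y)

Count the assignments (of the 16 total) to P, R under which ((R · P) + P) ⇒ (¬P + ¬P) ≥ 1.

P = 0, R = 0 ↦ 1  ≥
P = 0, R = 1/3 ↦ 1  ≥
P = 0, R = 2/3 ↦ 1  ≥
P = 0, R = 1 ↦ 1  ≥
P = 1/3, R = 0 ↦ 1  ≥
P = 1/3, R = 1/3 ↦ 1  ≥
P = 1/3, R = 2/3 ↦ 1  ≥
P = 1/3, R = 1 ↦ 1  ≥
P = 2/3, R = 0 ↦ 2/3  <
P = 2/3, R = 1/3 ↦ 2/3  <
P = 2/3, R = 2/3 ↦ 2/3  <
P = 2/3, R = 1 ↦ 2/3  <
P = 1, R = 0 ↦ 0  <
P = 1, R = 1/3 ↦ 0  <
P = 1, R = 2/3 ↦ 0  <
P = 1, R = 1 ↦ 0  <
So 8 of the 16 assignments meet the threshold.

8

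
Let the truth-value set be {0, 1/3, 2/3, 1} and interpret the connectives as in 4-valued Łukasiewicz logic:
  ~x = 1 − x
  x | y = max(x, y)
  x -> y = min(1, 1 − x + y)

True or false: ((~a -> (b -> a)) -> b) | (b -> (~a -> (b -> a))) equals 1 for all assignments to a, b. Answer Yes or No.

Yes

a = 0, b = 0 ↦ 1
a = 0, b = 1/3 ↦ 1
a = 0, b = 2/3 ↦ 1
a = 0, b = 1 ↦ 1
a = 1/3, b = 0 ↦ 1
a = 1/3, b = 1/3 ↦ 1
a = 1/3, b = 2/3 ↦ 1
a = 1/3, b = 1 ↦ 1
a = 2/3, b = 0 ↦ 1
a = 2/3, b = 1/3 ↦ 1
a = 2/3, b = 2/3 ↦ 1
a = 2/3, b = 1 ↦ 1
a = 1, b = 0 ↦ 1
a = 1, b = 1/3 ↦ 1
a = 1, b = 2/3 ↦ 1
a = 1, b = 1 ↦ 1
Every assignment gives a value ≥ 1.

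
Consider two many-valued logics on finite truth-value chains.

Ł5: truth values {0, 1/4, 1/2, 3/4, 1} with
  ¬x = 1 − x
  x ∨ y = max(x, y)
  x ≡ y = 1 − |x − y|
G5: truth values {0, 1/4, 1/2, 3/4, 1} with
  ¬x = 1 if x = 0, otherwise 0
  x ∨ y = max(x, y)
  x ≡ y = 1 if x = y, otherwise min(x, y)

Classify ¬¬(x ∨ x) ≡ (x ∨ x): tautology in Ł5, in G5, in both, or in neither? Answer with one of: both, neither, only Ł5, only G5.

only Ł5

In Ł5: every assignment gives 1 — tautology.
In G5: at x = 1/4 the value is 1/4 — not a tautology.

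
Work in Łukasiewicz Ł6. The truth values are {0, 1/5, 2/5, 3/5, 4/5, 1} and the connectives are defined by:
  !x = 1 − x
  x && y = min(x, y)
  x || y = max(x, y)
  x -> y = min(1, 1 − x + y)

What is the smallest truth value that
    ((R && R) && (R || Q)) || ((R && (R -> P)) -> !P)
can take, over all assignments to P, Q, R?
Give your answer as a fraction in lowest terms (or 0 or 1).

Take P = 4/5, Q = 0, R = 3/5:
R && R = 3/5 && 3/5 = 3/5
R || Q = 3/5 || 0 = 3/5
(R && R) && (R || Q) = 3/5 && 3/5 = 3/5
R -> P = 3/5 -> 4/5 = 1
R && (R -> P) = 3/5 && 1 = 3/5
!P = !4/5 = 1/5
(R && (R -> P)) -> !P = 3/5 -> 1/5 = 3/5
((R && R) && (R || Q)) || ((R && (R -> P)) -> !P) = 3/5 || 3/5 = 3/5
No assignment yields a value below 3/5, so this is the minimum.

3/5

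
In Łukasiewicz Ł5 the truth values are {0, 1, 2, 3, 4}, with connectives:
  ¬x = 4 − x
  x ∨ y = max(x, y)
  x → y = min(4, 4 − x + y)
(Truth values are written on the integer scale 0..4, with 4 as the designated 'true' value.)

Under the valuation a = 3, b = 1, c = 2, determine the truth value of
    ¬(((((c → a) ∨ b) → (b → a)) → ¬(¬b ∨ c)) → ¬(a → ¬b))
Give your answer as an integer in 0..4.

1

c → a = 2 → 3 = 4
(c → a) ∨ b = 4 ∨ 1 = 4
b → a = 1 → 3 = 4
((c → a) ∨ b) → (b → a) = 4 → 4 = 4
¬b = ¬1 = 3
¬b ∨ c = 3 ∨ 2 = 3
¬(¬b ∨ c) = ¬3 = 1
(((c → a) ∨ b) → (b → a)) → ¬(¬b ∨ c) = 4 → 1 = 1
¬b = ¬1 = 3
a → ¬b = 3 → 3 = 4
¬(a → ¬b) = ¬4 = 0
((((c → a) ∨ b) → (b → a)) → ¬(¬b ∨ c)) → ¬(a → ¬b) = 1 → 0 = 3
¬(((((c → a) ∨ b) → (b → a)) → ¬(¬b ∨ c)) → ¬(a → ¬b)) = ¬3 = 1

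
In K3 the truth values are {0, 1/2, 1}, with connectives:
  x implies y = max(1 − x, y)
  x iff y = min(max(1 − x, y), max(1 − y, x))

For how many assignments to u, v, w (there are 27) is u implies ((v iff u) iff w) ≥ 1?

11

value 1: 11 assignments (counts)
value 1/2: 14 assignments
value 0: 2 assignments
So 11 of the 27 assignments meet the threshold.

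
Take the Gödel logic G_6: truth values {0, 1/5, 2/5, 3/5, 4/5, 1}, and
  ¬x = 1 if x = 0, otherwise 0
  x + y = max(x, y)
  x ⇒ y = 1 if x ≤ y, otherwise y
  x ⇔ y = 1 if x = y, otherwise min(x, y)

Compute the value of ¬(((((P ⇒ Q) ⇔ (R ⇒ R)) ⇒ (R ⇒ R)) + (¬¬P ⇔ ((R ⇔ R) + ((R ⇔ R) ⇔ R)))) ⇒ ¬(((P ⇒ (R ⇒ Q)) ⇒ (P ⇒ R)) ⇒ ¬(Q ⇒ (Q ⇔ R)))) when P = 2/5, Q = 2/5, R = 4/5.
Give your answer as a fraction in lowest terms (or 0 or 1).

0

P ⇒ Q = 2/5 ⇒ 2/5 = 1
R ⇒ R = 4/5 ⇒ 4/5 = 1
(P ⇒ Q) ⇔ (R ⇒ R) = 1 ⇔ 1 = 1
R ⇒ R = 4/5 ⇒ 4/5 = 1
((P ⇒ Q) ⇔ (R ⇒ R)) ⇒ (R ⇒ R) = 1 ⇒ 1 = 1
¬P = ¬2/5 = 0
¬¬P = ¬0 = 1
R ⇔ R = 4/5 ⇔ 4/5 = 1
R ⇔ R = 4/5 ⇔ 4/5 = 1
(R ⇔ R) ⇔ R = 1 ⇔ 4/5 = 4/5
(R ⇔ R) + ((R ⇔ R) ⇔ R) = 1 + 4/5 = 1
¬¬P ⇔ ((R ⇔ R) + ((R ⇔ R) ⇔ R)) = 1 ⇔ 1 = 1
(((P ⇒ Q) ⇔ (R ⇒ R)) ⇒ (R ⇒ R)) + (¬¬P ⇔ ((R ⇔ R) + ((R ⇔ R) ⇔ R))) = 1 + 1 = 1
R ⇒ Q = 4/5 ⇒ 2/5 = 2/5
P ⇒ (R ⇒ Q) = 2/5 ⇒ 2/5 = 1
P ⇒ R = 2/5 ⇒ 4/5 = 1
(P ⇒ (R ⇒ Q)) ⇒ (P ⇒ R) = 1 ⇒ 1 = 1
Q ⇔ R = 2/5 ⇔ 4/5 = 2/5
Q ⇒ (Q ⇔ R) = 2/5 ⇒ 2/5 = 1
¬(Q ⇒ (Q ⇔ R)) = ¬1 = 0
((P ⇒ (R ⇒ Q)) ⇒ (P ⇒ R)) ⇒ ¬(Q ⇒ (Q ⇔ R)) = 1 ⇒ 0 = 0
¬(((P ⇒ (R ⇒ Q)) ⇒ (P ⇒ R)) ⇒ ¬(Q ⇒ (Q ⇔ R))) = ¬0 = 1
((((P ⇒ Q) ⇔ (R ⇒ R)) ⇒ (R ⇒ R)) + (¬¬P ⇔ ((R ⇔ R) + ((R ⇔ R) ⇔ R)))) ⇒ ¬(((P ⇒ (R ⇒ Q)) ⇒ (P ⇒ R)) ⇒ ¬(Q ⇒ (Q ⇔ R))) = 1 ⇒ 1 = 1
¬(((((P ⇒ Q) ⇔ (R ⇒ R)) ⇒ (R ⇒ R)) + (¬¬P ⇔ ((R ⇔ R) + ((R ⇔ R) ⇔ R)))) ⇒ ¬(((P ⇒ (R ⇒ Q)) ⇒ (P ⇒ R)) ⇒ ¬(Q ⇒ (Q ⇔ R)))) = ¬1 = 0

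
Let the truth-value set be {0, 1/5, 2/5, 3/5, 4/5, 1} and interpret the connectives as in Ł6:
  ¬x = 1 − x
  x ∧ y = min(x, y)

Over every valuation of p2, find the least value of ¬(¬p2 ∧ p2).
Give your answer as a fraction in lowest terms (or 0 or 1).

Take p2 = 2/5:
¬p2 = ¬2/5 = 3/5
¬p2 ∧ p2 = 3/5 ∧ 2/5 = 2/5
¬(¬p2 ∧ p2) = ¬2/5 = 3/5
No assignment yields a value below 3/5, so this is the minimum.

3/5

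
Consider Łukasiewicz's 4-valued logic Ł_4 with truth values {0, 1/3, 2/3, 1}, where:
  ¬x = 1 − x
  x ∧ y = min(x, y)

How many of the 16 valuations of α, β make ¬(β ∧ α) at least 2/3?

12

α = 0, β = 0 ↦ 1  ≥
α = 0, β = 1/3 ↦ 1  ≥
α = 0, β = 2/3 ↦ 1  ≥
α = 0, β = 1 ↦ 1  ≥
α = 1/3, β = 0 ↦ 1  ≥
α = 1/3, β = 1/3 ↦ 2/3  ≥
α = 1/3, β = 2/3 ↦ 2/3  ≥
α = 1/3, β = 1 ↦ 2/3  ≥
α = 2/3, β = 0 ↦ 1  ≥
α = 2/3, β = 1/3 ↦ 2/3  ≥
α = 2/3, β = 2/3 ↦ 1/3  <
α = 2/3, β = 1 ↦ 1/3  <
α = 1, β = 0 ↦ 1  ≥
α = 1, β = 1/3 ↦ 2/3  ≥
α = 1, β = 2/3 ↦ 1/3  <
α = 1, β = 1 ↦ 0  <
So 12 of the 16 assignments meet the threshold.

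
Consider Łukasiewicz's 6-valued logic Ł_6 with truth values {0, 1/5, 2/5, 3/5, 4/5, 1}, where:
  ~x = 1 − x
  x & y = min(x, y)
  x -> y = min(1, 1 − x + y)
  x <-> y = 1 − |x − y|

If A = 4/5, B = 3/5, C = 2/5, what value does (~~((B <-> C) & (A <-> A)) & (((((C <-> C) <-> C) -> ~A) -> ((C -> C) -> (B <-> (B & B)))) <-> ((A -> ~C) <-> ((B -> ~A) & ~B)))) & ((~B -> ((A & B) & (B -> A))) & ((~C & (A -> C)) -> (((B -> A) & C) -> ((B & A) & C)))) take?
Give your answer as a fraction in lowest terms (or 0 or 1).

B <-> C = 3/5 <-> 2/5 = 4/5
A <-> A = 4/5 <-> 4/5 = 1
(B <-> C) & (A <-> A) = 4/5 & 1 = 4/5
~((B <-> C) & (A <-> A)) = ~4/5 = 1/5
~~((B <-> C) & (A <-> A)) = ~1/5 = 4/5
C <-> C = 2/5 <-> 2/5 = 1
(C <-> C) <-> C = 1 <-> 2/5 = 2/5
~A = ~4/5 = 1/5
((C <-> C) <-> C) -> ~A = 2/5 -> 1/5 = 4/5
C -> C = 2/5 -> 2/5 = 1
B & B = 3/5 & 3/5 = 3/5
B <-> (B & B) = 3/5 <-> 3/5 = 1
(C -> C) -> (B <-> (B & B)) = 1 -> 1 = 1
(((C <-> C) <-> C) -> ~A) -> ((C -> C) -> (B <-> (B & B))) = 4/5 -> 1 = 1
~C = ~2/5 = 3/5
A -> ~C = 4/5 -> 3/5 = 4/5
~A = ~4/5 = 1/5
B -> ~A = 3/5 -> 1/5 = 3/5
~B = ~3/5 = 2/5
(B -> ~A) & ~B = 3/5 & 2/5 = 2/5
(A -> ~C) <-> ((B -> ~A) & ~B) = 4/5 <-> 2/5 = 3/5
((((C <-> C) <-> C) -> ~A) -> ((C -> C) -> (B <-> (B & B)))) <-> ((A -> ~C) <-> ((B -> ~A) & ~B)) = 1 <-> 3/5 = 3/5
~~((B <-> C) & (A <-> A)) & (((((C <-> C) <-> C) -> ~A) -> ((C -> C) -> (B <-> (B & B)))) <-> ((A -> ~C) <-> ((B -> ~A) & ~B))) = 4/5 & 3/5 = 3/5
~B = ~3/5 = 2/5
A & B = 4/5 & 3/5 = 3/5
B -> A = 3/5 -> 4/5 = 1
(A & B) & (B -> A) = 3/5 & 1 = 3/5
~B -> ((A & B) & (B -> A)) = 2/5 -> 3/5 = 1
~C = ~2/5 = 3/5
A -> C = 4/5 -> 2/5 = 3/5
~C & (A -> C) = 3/5 & 3/5 = 3/5
B -> A = 3/5 -> 4/5 = 1
(B -> A) & C = 1 & 2/5 = 2/5
B & A = 3/5 & 4/5 = 3/5
(B & A) & C = 3/5 & 2/5 = 2/5
((B -> A) & C) -> ((B & A) & C) = 2/5 -> 2/5 = 1
(~C & (A -> C)) -> (((B -> A) & C) -> ((B & A) & C)) = 3/5 -> 1 = 1
(~B -> ((A & B) & (B -> A))) & ((~C & (A -> C)) -> (((B -> A) & C) -> ((B & A) & C))) = 1 & 1 = 1
(~~((B <-> C) & (A <-> A)) & (((((C <-> C) <-> C) -> ~A) -> ((C -> C) -> (B <-> (B & B)))) <-> ((A -> ~C) <-> ((B -> ~A) & ~B)))) & ((~B -> ((A & B) & (B -> A))) & ((~C & (A -> C)) -> (((B -> A) & C) -> ((B & A) & C)))) = 3/5 & 1 = 3/5

3/5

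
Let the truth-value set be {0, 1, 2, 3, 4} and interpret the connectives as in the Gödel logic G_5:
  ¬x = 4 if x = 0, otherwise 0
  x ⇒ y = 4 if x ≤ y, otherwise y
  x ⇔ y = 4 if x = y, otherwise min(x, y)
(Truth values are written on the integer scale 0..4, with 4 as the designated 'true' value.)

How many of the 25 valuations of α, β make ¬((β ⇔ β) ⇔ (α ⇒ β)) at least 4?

4

value 4: 4 assignments (counts)
value 0: 21 assignments
So 4 of the 25 assignments meet the threshold.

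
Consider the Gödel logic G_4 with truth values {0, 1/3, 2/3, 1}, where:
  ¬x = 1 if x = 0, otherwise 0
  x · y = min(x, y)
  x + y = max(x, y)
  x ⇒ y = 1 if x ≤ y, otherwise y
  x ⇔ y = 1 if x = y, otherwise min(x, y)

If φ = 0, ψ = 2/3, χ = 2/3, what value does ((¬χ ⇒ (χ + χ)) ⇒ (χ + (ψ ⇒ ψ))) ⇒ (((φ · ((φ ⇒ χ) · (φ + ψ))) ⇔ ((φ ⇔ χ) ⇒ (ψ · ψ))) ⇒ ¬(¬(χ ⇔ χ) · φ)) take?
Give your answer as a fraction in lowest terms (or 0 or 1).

1

¬χ = ¬2/3 = 0
χ + χ = 2/3 + 2/3 = 2/3
¬χ ⇒ (χ + χ) = 0 ⇒ 2/3 = 1
ψ ⇒ ψ = 2/3 ⇒ 2/3 = 1
χ + (ψ ⇒ ψ) = 2/3 + 1 = 1
(¬χ ⇒ (χ + χ)) ⇒ (χ + (ψ ⇒ ψ)) = 1 ⇒ 1 = 1
φ ⇒ χ = 0 ⇒ 2/3 = 1
φ + ψ = 0 + 2/3 = 2/3
(φ ⇒ χ) · (φ + ψ) = 1 · 2/3 = 2/3
φ · ((φ ⇒ χ) · (φ + ψ)) = 0 · 2/3 = 0
φ ⇔ χ = 0 ⇔ 2/3 = 0
ψ · ψ = 2/3 · 2/3 = 2/3
(φ ⇔ χ) ⇒ (ψ · ψ) = 0 ⇒ 2/3 = 1
(φ · ((φ ⇒ χ) · (φ + ψ))) ⇔ ((φ ⇔ χ) ⇒ (ψ · ψ)) = 0 ⇔ 1 = 0
χ ⇔ χ = 2/3 ⇔ 2/3 = 1
¬(χ ⇔ χ) = ¬1 = 0
¬(χ ⇔ χ) · φ = 0 · 0 = 0
¬(¬(χ ⇔ χ) · φ) = ¬0 = 1
((φ · ((φ ⇒ χ) · (φ + ψ))) ⇔ ((φ ⇔ χ) ⇒ (ψ · ψ))) ⇒ ¬(¬(χ ⇔ χ) · φ) = 0 ⇒ 1 = 1
((¬χ ⇒ (χ + χ)) ⇒ (χ + (ψ ⇒ ψ))) ⇒ (((φ · ((φ ⇒ χ) · (φ + ψ))) ⇔ ((φ ⇔ χ) ⇒ (ψ · ψ))) ⇒ ¬(¬(χ ⇔ χ) · φ)) = 1 ⇒ 1 = 1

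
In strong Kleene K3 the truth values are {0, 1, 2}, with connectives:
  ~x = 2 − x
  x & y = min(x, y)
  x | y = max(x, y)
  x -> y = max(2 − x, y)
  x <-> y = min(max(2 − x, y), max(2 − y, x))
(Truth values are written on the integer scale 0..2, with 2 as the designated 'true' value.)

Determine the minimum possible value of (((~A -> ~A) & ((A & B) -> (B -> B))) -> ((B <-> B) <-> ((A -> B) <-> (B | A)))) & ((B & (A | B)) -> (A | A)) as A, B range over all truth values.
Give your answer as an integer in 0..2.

Take A = 0, B = 0:
~A = ~0 = 2
~A = ~0 = 2
~A -> ~A = 2 -> 2 = 2
A & B = 0 & 0 = 0
B -> B = 0 -> 0 = 2
(A & B) -> (B -> B) = 0 -> 2 = 2
(~A -> ~A) & ((A & B) -> (B -> B)) = 2 & 2 = 2
B <-> B = 0 <-> 0 = 2
A -> B = 0 -> 0 = 2
B | A = 0 | 0 = 0
(A -> B) <-> (B | A) = 2 <-> 0 = 0
(B <-> B) <-> ((A -> B) <-> (B | A)) = 2 <-> 0 = 0
((~A -> ~A) & ((A & B) -> (B -> B))) -> ((B <-> B) <-> ((A -> B) <-> (B | A))) = 2 -> 0 = 0
A | B = 0 | 0 = 0
B & (A | B) = 0 & 0 = 0
A | A = 0 | 0 = 0
(B & (A | B)) -> (A | A) = 0 -> 0 = 2
(((~A -> ~A) & ((A & B) -> (B -> B))) -> ((B <-> B) <-> ((A -> B) <-> (B | A)))) & ((B & (A | B)) -> (A | A)) = 0 & 2 = 0
No assignment yields a value below 0, so this is the minimum.

0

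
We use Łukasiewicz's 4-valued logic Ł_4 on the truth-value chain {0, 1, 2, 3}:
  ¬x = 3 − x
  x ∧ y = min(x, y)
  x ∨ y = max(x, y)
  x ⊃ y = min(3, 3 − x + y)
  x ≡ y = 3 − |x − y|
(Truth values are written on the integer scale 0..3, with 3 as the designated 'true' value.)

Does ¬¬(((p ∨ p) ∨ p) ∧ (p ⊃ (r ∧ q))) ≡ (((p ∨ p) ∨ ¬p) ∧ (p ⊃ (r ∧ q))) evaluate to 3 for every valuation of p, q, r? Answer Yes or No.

Counterexample: take p = 0, q = 0, r = 0.
p ∨ p = 0 ∨ 0 = 0
(p ∨ p) ∨ p = 0 ∨ 0 = 0
r ∧ q = 0 ∧ 0 = 0
p ⊃ (r ∧ q) = 0 ⊃ 0 = 3
((p ∨ p) ∨ p) ∧ (p ⊃ (r ∧ q)) = 0 ∧ 3 = 0
¬(((p ∨ p) ∨ p) ∧ (p ⊃ (r ∧ q))) = ¬0 = 3
¬¬(((p ∨ p) ∨ p) ∧ (p ⊃ (r ∧ q))) = ¬3 = 0
p ∨ p = 0 ∨ 0 = 0
¬p = ¬0 = 3
(p ∨ p) ∨ ¬p = 0 ∨ 3 = 3
r ∧ q = 0 ∧ 0 = 0
p ⊃ (r ∧ q) = 0 ⊃ 0 = 3
((p ∨ p) ∨ ¬p) ∧ (p ⊃ (r ∧ q)) = 3 ∧ 3 = 3
¬¬(((p ∨ p) ∨ p) ∧ (p ⊃ (r ∧ q))) ≡ (((p ∨ p) ∨ ¬p) ∧ (p ⊃ (r ∧ q))) = 0 ≡ 3 = 0
This gives 0 ≠ 3.

No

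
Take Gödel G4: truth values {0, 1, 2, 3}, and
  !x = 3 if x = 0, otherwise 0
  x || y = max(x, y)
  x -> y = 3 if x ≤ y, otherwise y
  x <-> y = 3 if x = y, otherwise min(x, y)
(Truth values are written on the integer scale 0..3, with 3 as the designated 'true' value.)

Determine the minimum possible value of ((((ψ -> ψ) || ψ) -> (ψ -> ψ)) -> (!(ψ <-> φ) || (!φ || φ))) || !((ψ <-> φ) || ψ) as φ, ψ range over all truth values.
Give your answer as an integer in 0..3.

1

Take φ = 1, ψ = 1:
ψ -> ψ = 1 -> 1 = 3
(ψ -> ψ) || ψ = 3 || 1 = 3
ψ -> ψ = 1 -> 1 = 3
((ψ -> ψ) || ψ) -> (ψ -> ψ) = 3 -> 3 = 3
ψ <-> φ = 1 <-> 1 = 3
!(ψ <-> φ) = !3 = 0
!φ = !1 = 0
!φ || φ = 0 || 1 = 1
!(ψ <-> φ) || (!φ || φ) = 0 || 1 = 1
(((ψ -> ψ) || ψ) -> (ψ -> ψ)) -> (!(ψ <-> φ) || (!φ || φ)) = 3 -> 1 = 1
ψ <-> φ = 1 <-> 1 = 3
(ψ <-> φ) || ψ = 3 || 1 = 3
!((ψ <-> φ) || ψ) = !3 = 0
((((ψ -> ψ) || ψ) -> (ψ -> ψ)) -> (!(ψ <-> φ) || (!φ || φ))) || !((ψ <-> φ) || ψ) = 1 || 0 = 1
No assignment yields a value below 1, so this is the minimum.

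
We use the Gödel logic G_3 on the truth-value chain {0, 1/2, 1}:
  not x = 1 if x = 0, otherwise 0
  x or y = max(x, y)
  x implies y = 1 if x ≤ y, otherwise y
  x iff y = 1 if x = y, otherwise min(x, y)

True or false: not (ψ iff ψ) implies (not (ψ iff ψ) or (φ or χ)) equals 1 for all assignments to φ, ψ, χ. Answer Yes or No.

Yes

At φ = 1, ψ = 1, χ = 1/2, for instance:
ψ iff ψ = 1 iff 1 = 1
not (ψ iff ψ) = not 1 = 0
φ or χ = 1 or 1/2 = 1
not (ψ iff ψ) or (φ or χ) = 0 or 1 = 1
not (ψ iff ψ) implies (not (ψ iff ψ) or (φ or χ)) = 0 implies 1 = 1
and checking the remaining 26 assignments likewise gives ≥ 1 in every case.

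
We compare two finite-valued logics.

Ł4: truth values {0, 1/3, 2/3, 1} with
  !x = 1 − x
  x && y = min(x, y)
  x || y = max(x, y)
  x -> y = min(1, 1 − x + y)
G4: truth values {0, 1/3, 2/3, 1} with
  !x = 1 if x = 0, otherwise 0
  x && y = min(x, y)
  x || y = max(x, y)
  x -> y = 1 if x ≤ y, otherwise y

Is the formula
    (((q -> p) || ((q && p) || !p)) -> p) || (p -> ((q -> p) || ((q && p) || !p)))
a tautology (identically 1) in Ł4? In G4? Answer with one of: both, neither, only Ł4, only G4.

both

In Ł4: every assignment gives 1 — tautology.
In G4: every assignment gives 1 — tautology.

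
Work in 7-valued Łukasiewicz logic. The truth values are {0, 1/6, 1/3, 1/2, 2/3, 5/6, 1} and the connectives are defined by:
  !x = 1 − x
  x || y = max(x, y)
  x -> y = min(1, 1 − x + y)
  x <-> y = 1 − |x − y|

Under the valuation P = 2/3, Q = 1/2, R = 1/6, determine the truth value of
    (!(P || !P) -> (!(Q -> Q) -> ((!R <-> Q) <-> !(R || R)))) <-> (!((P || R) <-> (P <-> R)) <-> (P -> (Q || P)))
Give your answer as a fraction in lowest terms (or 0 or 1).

!P = !2/3 = 1/3
P || !P = 2/3 || 1/3 = 2/3
!(P || !P) = !2/3 = 1/3
Q -> Q = 1/2 -> 1/2 = 1
!(Q -> Q) = !1 = 0
!R = !1/6 = 5/6
!R <-> Q = 5/6 <-> 1/2 = 2/3
R || R = 1/6 || 1/6 = 1/6
!(R || R) = !1/6 = 5/6
(!R <-> Q) <-> !(R || R) = 2/3 <-> 5/6 = 5/6
!(Q -> Q) -> ((!R <-> Q) <-> !(R || R)) = 0 -> 5/6 = 1
!(P || !P) -> (!(Q -> Q) -> ((!R <-> Q) <-> !(R || R))) = 1/3 -> 1 = 1
P || R = 2/3 || 1/6 = 2/3
P <-> R = 2/3 <-> 1/6 = 1/2
(P || R) <-> (P <-> R) = 2/3 <-> 1/2 = 5/6
!((P || R) <-> (P <-> R)) = !5/6 = 1/6
Q || P = 1/2 || 2/3 = 2/3
P -> (Q || P) = 2/3 -> 2/3 = 1
!((P || R) <-> (P <-> R)) <-> (P -> (Q || P)) = 1/6 <-> 1 = 1/6
(!(P || !P) -> (!(Q -> Q) -> ((!R <-> Q) <-> !(R || R)))) <-> (!((P || R) <-> (P <-> R)) <-> (P -> (Q || P))) = 1 <-> 1/6 = 1/6

1/6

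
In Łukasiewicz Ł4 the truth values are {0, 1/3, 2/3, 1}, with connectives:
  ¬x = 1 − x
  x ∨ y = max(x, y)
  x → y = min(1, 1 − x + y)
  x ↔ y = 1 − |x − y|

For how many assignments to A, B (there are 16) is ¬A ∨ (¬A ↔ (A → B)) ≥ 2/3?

A = 0, B = 0 ↦ 1  ≥
A = 0, B = 1/3 ↦ 1  ≥
A = 0, B = 2/3 ↦ 1  ≥
A = 0, B = 1 ↦ 1  ≥
A = 1/3, B = 0 ↦ 1  ≥
A = 1/3, B = 1/3 ↦ 2/3  ≥
A = 1/3, B = 2/3 ↦ 2/3  ≥
A = 1/3, B = 1 ↦ 2/3  ≥
A = 2/3, B = 0 ↦ 1  ≥
A = 2/3, B = 1/3 ↦ 2/3  ≥
A = 2/3, B = 2/3 ↦ 1/3  <
A = 2/3, B = 1 ↦ 1/3  <
A = 1, B = 0 ↦ 1  ≥
A = 1, B = 1/3 ↦ 2/3  ≥
A = 1, B = 2/3 ↦ 1/3  <
A = 1, B = 1 ↦ 0  <
So 12 of the 16 assignments meet the threshold.

12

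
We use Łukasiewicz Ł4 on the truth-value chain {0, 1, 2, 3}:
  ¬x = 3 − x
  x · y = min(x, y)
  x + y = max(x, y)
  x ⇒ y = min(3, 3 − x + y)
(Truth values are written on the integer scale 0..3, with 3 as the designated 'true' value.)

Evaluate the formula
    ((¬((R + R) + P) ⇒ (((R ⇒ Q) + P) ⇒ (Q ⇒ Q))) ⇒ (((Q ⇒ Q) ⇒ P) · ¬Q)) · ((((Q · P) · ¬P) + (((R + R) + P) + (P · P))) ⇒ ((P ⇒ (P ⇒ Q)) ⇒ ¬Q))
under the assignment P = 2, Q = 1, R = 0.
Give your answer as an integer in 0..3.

2

R + R = 0 + 0 = 0
(R + R) + P = 0 + 2 = 2
¬((R + R) + P) = ¬2 = 1
R ⇒ Q = 0 ⇒ 1 = 3
(R ⇒ Q) + P = 3 + 2 = 3
Q ⇒ Q = 1 ⇒ 1 = 3
((R ⇒ Q) + P) ⇒ (Q ⇒ Q) = 3 ⇒ 3 = 3
¬((R + R) + P) ⇒ (((R ⇒ Q) + P) ⇒ (Q ⇒ Q)) = 1 ⇒ 3 = 3
Q ⇒ Q = 1 ⇒ 1 = 3
(Q ⇒ Q) ⇒ P = 3 ⇒ 2 = 2
¬Q = ¬1 = 2
((Q ⇒ Q) ⇒ P) · ¬Q = 2 · 2 = 2
(¬((R + R) + P) ⇒ (((R ⇒ Q) + P) ⇒ (Q ⇒ Q))) ⇒ (((Q ⇒ Q) ⇒ P) · ¬Q) = 3 ⇒ 2 = 2
Q · P = 1 · 2 = 1
¬P = ¬2 = 1
(Q · P) · ¬P = 1 · 1 = 1
R + R = 0 + 0 = 0
(R + R) + P = 0 + 2 = 2
P · P = 2 · 2 = 2
((R + R) + P) + (P · P) = 2 + 2 = 2
((Q · P) · ¬P) + (((R + R) + P) + (P · P)) = 1 + 2 = 2
P ⇒ Q = 2 ⇒ 1 = 2
P ⇒ (P ⇒ Q) = 2 ⇒ 2 = 3
¬Q = ¬1 = 2
(P ⇒ (P ⇒ Q)) ⇒ ¬Q = 3 ⇒ 2 = 2
(((Q · P) · ¬P) + (((R + R) + P) + (P · P))) ⇒ ((P ⇒ (P ⇒ Q)) ⇒ ¬Q) = 2 ⇒ 2 = 3
((¬((R + R) + P) ⇒ (((R ⇒ Q) + P) ⇒ (Q ⇒ Q))) ⇒ (((Q ⇒ Q) ⇒ P) · ¬Q)) · ((((Q · P) · ¬P) + (((R + R) + P) + (P · P))) ⇒ ((P ⇒ (P ⇒ Q)) ⇒ ¬Q)) = 2 · 3 = 2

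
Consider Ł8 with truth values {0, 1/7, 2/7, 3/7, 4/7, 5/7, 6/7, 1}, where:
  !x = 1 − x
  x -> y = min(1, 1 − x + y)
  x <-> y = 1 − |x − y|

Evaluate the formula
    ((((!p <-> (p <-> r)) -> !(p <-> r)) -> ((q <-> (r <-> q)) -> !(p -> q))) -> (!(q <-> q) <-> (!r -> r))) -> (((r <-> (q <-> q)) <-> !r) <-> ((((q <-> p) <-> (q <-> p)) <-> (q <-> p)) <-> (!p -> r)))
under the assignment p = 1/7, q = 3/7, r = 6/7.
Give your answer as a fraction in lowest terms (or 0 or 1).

!p = !1/7 = 6/7
p <-> r = 1/7 <-> 6/7 = 2/7
!p <-> (p <-> r) = 6/7 <-> 2/7 = 3/7
p <-> r = 1/7 <-> 6/7 = 2/7
!(p <-> r) = !2/7 = 5/7
(!p <-> (p <-> r)) -> !(p <-> r) = 3/7 -> 5/7 = 1
r <-> q = 6/7 <-> 3/7 = 4/7
q <-> (r <-> q) = 3/7 <-> 4/7 = 6/7
p -> q = 1/7 -> 3/7 = 1
!(p -> q) = !1 = 0
(q <-> (r <-> q)) -> !(p -> q) = 6/7 -> 0 = 1/7
((!p <-> (p <-> r)) -> !(p <-> r)) -> ((q <-> (r <-> q)) -> !(p -> q)) = 1 -> 1/7 = 1/7
q <-> q = 3/7 <-> 3/7 = 1
!(q <-> q) = !1 = 0
!r = !6/7 = 1/7
!r -> r = 1/7 -> 6/7 = 1
!(q <-> q) <-> (!r -> r) = 0 <-> 1 = 0
(((!p <-> (p <-> r)) -> !(p <-> r)) -> ((q <-> (r <-> q)) -> !(p -> q))) -> (!(q <-> q) <-> (!r -> r)) = 1/7 -> 0 = 6/7
q <-> q = 3/7 <-> 3/7 = 1
r <-> (q <-> q) = 6/7 <-> 1 = 6/7
!r = !6/7 = 1/7
(r <-> (q <-> q)) <-> !r = 6/7 <-> 1/7 = 2/7
q <-> p = 3/7 <-> 1/7 = 5/7
q <-> p = 3/7 <-> 1/7 = 5/7
(q <-> p) <-> (q <-> p) = 5/7 <-> 5/7 = 1
q <-> p = 3/7 <-> 1/7 = 5/7
((q <-> p) <-> (q <-> p)) <-> (q <-> p) = 1 <-> 5/7 = 5/7
!p = !1/7 = 6/7
!p -> r = 6/7 -> 6/7 = 1
(((q <-> p) <-> (q <-> p)) <-> (q <-> p)) <-> (!p -> r) = 5/7 <-> 1 = 5/7
((r <-> (q <-> q)) <-> !r) <-> ((((q <-> p) <-> (q <-> p)) <-> (q <-> p)) <-> (!p -> r)) = 2/7 <-> 5/7 = 4/7
((((!p <-> (p <-> r)) -> !(p <-> r)) -> ((q <-> (r <-> q)) -> !(p -> q))) -> (!(q <-> q) <-> (!r -> r))) -> (((r <-> (q <-> q)) <-> !r) <-> ((((q <-> p) <-> (q <-> p)) <-> (q <-> p)) <-> (!p -> r))) = 6/7 -> 4/7 = 5/7

5/7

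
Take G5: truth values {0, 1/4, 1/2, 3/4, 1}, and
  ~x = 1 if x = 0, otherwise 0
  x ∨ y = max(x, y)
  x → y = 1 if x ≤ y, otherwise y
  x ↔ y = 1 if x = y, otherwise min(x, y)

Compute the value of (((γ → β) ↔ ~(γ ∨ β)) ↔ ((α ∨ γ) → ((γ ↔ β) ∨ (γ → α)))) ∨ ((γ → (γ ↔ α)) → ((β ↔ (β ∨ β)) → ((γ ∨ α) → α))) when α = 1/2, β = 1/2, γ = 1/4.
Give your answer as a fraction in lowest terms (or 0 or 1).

1

γ → β = 1/4 → 1/2 = 1
γ ∨ β = 1/4 ∨ 1/2 = 1/2
~(γ ∨ β) = ~1/2 = 0
(γ → β) ↔ ~(γ ∨ β) = 1 ↔ 0 = 0
α ∨ γ = 1/2 ∨ 1/4 = 1/2
γ ↔ β = 1/4 ↔ 1/2 = 1/4
γ → α = 1/4 → 1/2 = 1
(γ ↔ β) ∨ (γ → α) = 1/4 ∨ 1 = 1
(α ∨ γ) → ((γ ↔ β) ∨ (γ → α)) = 1/2 → 1 = 1
((γ → β) ↔ ~(γ ∨ β)) ↔ ((α ∨ γ) → ((γ ↔ β) ∨ (γ → α))) = 0 ↔ 1 = 0
γ ↔ α = 1/4 ↔ 1/2 = 1/4
γ → (γ ↔ α) = 1/4 → 1/4 = 1
β ∨ β = 1/2 ∨ 1/2 = 1/2
β ↔ (β ∨ β) = 1/2 ↔ 1/2 = 1
γ ∨ α = 1/4 ∨ 1/2 = 1/2
(γ ∨ α) → α = 1/2 → 1/2 = 1
(β ↔ (β ∨ β)) → ((γ ∨ α) → α) = 1 → 1 = 1
(γ → (γ ↔ α)) → ((β ↔ (β ∨ β)) → ((γ ∨ α) → α)) = 1 → 1 = 1
(((γ → β) ↔ ~(γ ∨ β)) ↔ ((α ∨ γ) → ((γ ↔ β) ∨ (γ → α)))) ∨ ((γ → (γ ↔ α)) → ((β ↔ (β ∨ β)) → ((γ ∨ α) → α))) = 0 ∨ 1 = 1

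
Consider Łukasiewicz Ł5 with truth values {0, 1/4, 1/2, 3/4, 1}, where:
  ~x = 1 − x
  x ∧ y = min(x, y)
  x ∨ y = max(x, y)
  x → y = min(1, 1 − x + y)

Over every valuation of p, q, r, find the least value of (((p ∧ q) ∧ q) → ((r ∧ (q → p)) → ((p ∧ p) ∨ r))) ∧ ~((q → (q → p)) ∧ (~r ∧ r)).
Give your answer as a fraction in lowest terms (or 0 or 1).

Take p = 0, q = 0, r = 1/2:
p ∧ q = 0 ∧ 0 = 0
(p ∧ q) ∧ q = 0 ∧ 0 = 0
q → p = 0 → 0 = 1
r ∧ (q → p) = 1/2 ∧ 1 = 1/2
p ∧ p = 0 ∧ 0 = 0
(p ∧ p) ∨ r = 0 ∨ 1/2 = 1/2
(r ∧ (q → p)) → ((p ∧ p) ∨ r) = 1/2 → 1/2 = 1
((p ∧ q) ∧ q) → ((r ∧ (q → p)) → ((p ∧ p) ∨ r)) = 0 → 1 = 1
q → p = 0 → 0 = 1
q → (q → p) = 0 → 1 = 1
~r = ~1/2 = 1/2
~r ∧ r = 1/2 ∧ 1/2 = 1/2
(q → (q → p)) ∧ (~r ∧ r) = 1 ∧ 1/2 = 1/2
~((q → (q → p)) ∧ (~r ∧ r)) = ~1/2 = 1/2
(((p ∧ q) ∧ q) → ((r ∧ (q → p)) → ((p ∧ p) ∨ r))) ∧ ~((q → (q → p)) ∧ (~r ∧ r)) = 1 ∧ 1/2 = 1/2
No assignment yields a value below 1/2, so this is the minimum.

1/2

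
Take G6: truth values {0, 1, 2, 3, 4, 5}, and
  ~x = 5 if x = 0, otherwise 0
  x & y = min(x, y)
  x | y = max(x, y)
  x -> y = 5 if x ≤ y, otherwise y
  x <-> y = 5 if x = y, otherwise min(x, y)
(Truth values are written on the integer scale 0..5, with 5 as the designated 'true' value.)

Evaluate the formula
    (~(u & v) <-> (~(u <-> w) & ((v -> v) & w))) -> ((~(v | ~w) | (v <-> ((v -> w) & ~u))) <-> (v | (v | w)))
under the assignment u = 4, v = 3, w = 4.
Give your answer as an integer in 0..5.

u & v = 4 & 3 = 3
~(u & v) = ~3 = 0
u <-> w = 4 <-> 4 = 5
~(u <-> w) = ~5 = 0
v -> v = 3 -> 3 = 5
(v -> v) & w = 5 & 4 = 4
~(u <-> w) & ((v -> v) & w) = 0 & 4 = 0
~(u & v) <-> (~(u <-> w) & ((v -> v) & w)) = 0 <-> 0 = 5
~w = ~4 = 0
v | ~w = 3 | 0 = 3
~(v | ~w) = ~3 = 0
v -> w = 3 -> 4 = 5
~u = ~4 = 0
(v -> w) & ~u = 5 & 0 = 0
v <-> ((v -> w) & ~u) = 3 <-> 0 = 0
~(v | ~w) | (v <-> ((v -> w) & ~u)) = 0 | 0 = 0
v | w = 3 | 4 = 4
v | (v | w) = 3 | 4 = 4
(~(v | ~w) | (v <-> ((v -> w) & ~u))) <-> (v | (v | w)) = 0 <-> 4 = 0
(~(u & v) <-> (~(u <-> w) & ((v -> v) & w))) -> ((~(v | ~w) | (v <-> ((v -> w) & ~u))) <-> (v | (v | w))) = 5 -> 0 = 0

0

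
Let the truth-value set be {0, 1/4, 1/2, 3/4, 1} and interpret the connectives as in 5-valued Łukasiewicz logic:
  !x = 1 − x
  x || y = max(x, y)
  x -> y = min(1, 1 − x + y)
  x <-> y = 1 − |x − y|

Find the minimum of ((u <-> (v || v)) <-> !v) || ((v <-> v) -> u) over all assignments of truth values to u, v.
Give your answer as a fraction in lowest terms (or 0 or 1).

Take u = 1/2, v = 0:
v || v = 0 || 0 = 0
u <-> (v || v) = 1/2 <-> 0 = 1/2
!v = !0 = 1
(u <-> (v || v)) <-> !v = 1/2 <-> 1 = 1/2
v <-> v = 0 <-> 0 = 1
(v <-> v) -> u = 1 -> 1/2 = 1/2
((u <-> (v || v)) <-> !v) || ((v <-> v) -> u) = 1/2 || 1/2 = 1/2
No assignment yields a value below 1/2, so this is the minimum.

1/2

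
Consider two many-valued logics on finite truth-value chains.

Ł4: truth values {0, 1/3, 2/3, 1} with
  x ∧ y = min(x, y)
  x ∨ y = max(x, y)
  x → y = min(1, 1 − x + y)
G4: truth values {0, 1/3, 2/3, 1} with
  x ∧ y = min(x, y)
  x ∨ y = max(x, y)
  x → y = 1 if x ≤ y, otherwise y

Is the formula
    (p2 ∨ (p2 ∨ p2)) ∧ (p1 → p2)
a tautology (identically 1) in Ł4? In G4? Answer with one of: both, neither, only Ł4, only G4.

neither

In Ł4: at p1 = 0, p2 = 0 the value is 0 — not a tautology.
In G4: at p1 = 0, p2 = 0 the value is 0 — not a tautology.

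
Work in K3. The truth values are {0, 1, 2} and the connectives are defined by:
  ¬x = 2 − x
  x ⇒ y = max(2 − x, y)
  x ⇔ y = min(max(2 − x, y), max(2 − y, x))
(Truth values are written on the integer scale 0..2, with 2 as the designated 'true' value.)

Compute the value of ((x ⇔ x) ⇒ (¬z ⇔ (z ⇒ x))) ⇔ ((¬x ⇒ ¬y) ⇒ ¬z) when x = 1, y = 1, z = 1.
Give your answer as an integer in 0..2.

x ⇔ x = 1 ⇔ 1 = 1
¬z = ¬1 = 1
z ⇒ x = 1 ⇒ 1 = 1
¬z ⇔ (z ⇒ x) = 1 ⇔ 1 = 1
(x ⇔ x) ⇒ (¬z ⇔ (z ⇒ x)) = 1 ⇒ 1 = 1
¬x = ¬1 = 1
¬y = ¬1 = 1
¬x ⇒ ¬y = 1 ⇒ 1 = 1
¬z = ¬1 = 1
(¬x ⇒ ¬y) ⇒ ¬z = 1 ⇒ 1 = 1
((x ⇔ x) ⇒ (¬z ⇔ (z ⇒ x))) ⇔ ((¬x ⇒ ¬y) ⇒ ¬z) = 1 ⇔ 1 = 1

1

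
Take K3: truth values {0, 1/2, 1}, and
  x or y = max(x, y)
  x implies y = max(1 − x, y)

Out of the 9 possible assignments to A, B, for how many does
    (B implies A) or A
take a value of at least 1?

5

A = 0, B = 0 ↦ 1  ≥
A = 0, B = 1/2 ↦ 1/2  <
A = 0, B = 1 ↦ 0  <
A = 1/2, B = 0 ↦ 1  ≥
A = 1/2, B = 1/2 ↦ 1/2  <
A = 1/2, B = 1 ↦ 1/2  <
A = 1, B = 0 ↦ 1  ≥
A = 1, B = 1/2 ↦ 1  ≥
A = 1, B = 1 ↦ 1  ≥
So 5 of the 9 assignments meet the threshold.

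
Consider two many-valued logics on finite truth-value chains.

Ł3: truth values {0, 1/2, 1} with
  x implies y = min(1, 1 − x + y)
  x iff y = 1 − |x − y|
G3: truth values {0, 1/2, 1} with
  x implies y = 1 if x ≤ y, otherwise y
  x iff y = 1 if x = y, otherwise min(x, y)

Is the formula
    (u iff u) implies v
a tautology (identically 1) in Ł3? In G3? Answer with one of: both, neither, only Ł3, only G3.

In Ł3: at u = 0, v = 0 the value is 0 — not a tautology.
In G3: at u = 0, v = 0 the value is 0 — not a tautology.

neither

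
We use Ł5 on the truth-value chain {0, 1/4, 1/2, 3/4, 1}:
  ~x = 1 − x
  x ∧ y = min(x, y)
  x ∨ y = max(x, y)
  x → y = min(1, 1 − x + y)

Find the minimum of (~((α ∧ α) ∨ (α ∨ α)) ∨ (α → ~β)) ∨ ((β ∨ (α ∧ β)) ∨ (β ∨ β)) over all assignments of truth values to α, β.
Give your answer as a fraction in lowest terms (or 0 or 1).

1/2

Take α = 1, β = 1/2:
α ∧ α = 1 ∧ 1 = 1
α ∨ α = 1 ∨ 1 = 1
(α ∧ α) ∨ (α ∨ α) = 1 ∨ 1 = 1
~((α ∧ α) ∨ (α ∨ α)) = ~1 = 0
~β = ~1/2 = 1/2
α → ~β = 1 → 1/2 = 1/2
~((α ∧ α) ∨ (α ∨ α)) ∨ (α → ~β) = 0 ∨ 1/2 = 1/2
α ∧ β = 1 ∧ 1/2 = 1/2
β ∨ (α ∧ β) = 1/2 ∨ 1/2 = 1/2
β ∨ β = 1/2 ∨ 1/2 = 1/2
(β ∨ (α ∧ β)) ∨ (β ∨ β) = 1/2 ∨ 1/2 = 1/2
(~((α ∧ α) ∨ (α ∨ α)) ∨ (α → ~β)) ∨ ((β ∨ (α ∧ β)) ∨ (β ∨ β)) = 1/2 ∨ 1/2 = 1/2
No assignment yields a value below 1/2, so this is the minimum.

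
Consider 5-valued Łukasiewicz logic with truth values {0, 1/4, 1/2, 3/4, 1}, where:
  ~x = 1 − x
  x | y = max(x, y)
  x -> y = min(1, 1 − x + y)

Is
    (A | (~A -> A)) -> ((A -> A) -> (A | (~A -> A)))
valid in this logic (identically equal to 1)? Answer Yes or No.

A = 0 ↦ 1
A = 1/4 ↦ 1
A = 1/2 ↦ 1
A = 3/4 ↦ 1
A = 1 ↦ 1
Every assignment gives a value ≥ 1.

Yes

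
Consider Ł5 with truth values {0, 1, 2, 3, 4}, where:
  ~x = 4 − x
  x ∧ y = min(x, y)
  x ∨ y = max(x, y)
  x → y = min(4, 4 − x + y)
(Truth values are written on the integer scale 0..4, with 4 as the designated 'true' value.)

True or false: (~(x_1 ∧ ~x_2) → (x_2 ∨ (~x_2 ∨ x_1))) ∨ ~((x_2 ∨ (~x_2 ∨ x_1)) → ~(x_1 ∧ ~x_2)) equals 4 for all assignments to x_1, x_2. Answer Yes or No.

Counterexample: take x_1 = 0, x_2 = 1.
~x_2 = ~1 = 3
x_1 ∧ ~x_2 = 0 ∧ 3 = 0
~(x_1 ∧ ~x_2) = ~0 = 4
~x_2 = ~1 = 3
~x_2 ∨ x_1 = 3 ∨ 0 = 3
x_2 ∨ (~x_2 ∨ x_1) = 1 ∨ 3 = 3
~(x_1 ∧ ~x_2) → (x_2 ∨ (~x_2 ∨ x_1)) = 4 → 3 = 3
(x_2 ∨ (~x_2 ∨ x_1)) → ~(x_1 ∧ ~x_2) = 3 → 4 = 4
~((x_2 ∨ (~x_2 ∨ x_1)) → ~(x_1 ∧ ~x_2)) = ~4 = 0
(~(x_1 ∧ ~x_2) → (x_2 ∨ (~x_2 ∨ x_1))) ∨ ~((x_2 ∨ (~x_2 ∨ x_1)) → ~(x_1 ∧ ~x_2)) = 3 ∨ 0 = 3
This gives 3 ≠ 4.

No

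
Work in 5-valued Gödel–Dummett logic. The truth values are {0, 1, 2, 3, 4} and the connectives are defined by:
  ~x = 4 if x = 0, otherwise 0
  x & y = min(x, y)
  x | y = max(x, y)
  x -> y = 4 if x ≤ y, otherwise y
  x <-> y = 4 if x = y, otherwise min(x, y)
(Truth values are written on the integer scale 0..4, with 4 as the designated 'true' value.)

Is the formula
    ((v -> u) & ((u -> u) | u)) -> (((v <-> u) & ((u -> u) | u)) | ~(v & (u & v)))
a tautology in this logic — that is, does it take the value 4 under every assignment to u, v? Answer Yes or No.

No

Counterexample: take u = 2, v = 1.
v -> u = 1 -> 2 = 4
u -> u = 2 -> 2 = 4
(u -> u) | u = 4 | 2 = 4
(v -> u) & ((u -> u) | u) = 4 & 4 = 4
v <-> u = 1 <-> 2 = 1
u -> u = 2 -> 2 = 4
(u -> u) | u = 4 | 2 = 4
(v <-> u) & ((u -> u) | u) = 1 & 4 = 1
u & v = 2 & 1 = 1
v & (u & v) = 1 & 1 = 1
~(v & (u & v)) = ~1 = 0
((v <-> u) & ((u -> u) | u)) | ~(v & (u & v)) = 1 | 0 = 1
((v -> u) & ((u -> u) | u)) -> (((v <-> u) & ((u -> u) | u)) | ~(v & (u & v))) = 4 -> 1 = 1
This gives 1 ≠ 4.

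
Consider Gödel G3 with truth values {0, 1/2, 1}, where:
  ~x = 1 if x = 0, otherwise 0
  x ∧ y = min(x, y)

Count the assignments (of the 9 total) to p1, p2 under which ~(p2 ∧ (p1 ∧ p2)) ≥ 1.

p1 = 0, p2 = 0 ↦ 1  ≥
p1 = 0, p2 = 1/2 ↦ 1  ≥
p1 = 0, p2 = 1 ↦ 1  ≥
p1 = 1/2, p2 = 0 ↦ 1  ≥
p1 = 1/2, p2 = 1/2 ↦ 0  <
p1 = 1/2, p2 = 1 ↦ 0  <
p1 = 1, p2 = 0 ↦ 1  ≥
p1 = 1, p2 = 1/2 ↦ 0  <
p1 = 1, p2 = 1 ↦ 0  <
So 5 of the 9 assignments meet the threshold.

5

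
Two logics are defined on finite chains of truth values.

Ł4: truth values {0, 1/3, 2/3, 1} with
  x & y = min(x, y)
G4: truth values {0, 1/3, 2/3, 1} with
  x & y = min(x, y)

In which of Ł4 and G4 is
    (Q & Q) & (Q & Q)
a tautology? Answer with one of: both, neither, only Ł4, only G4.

In Ł4: at Q = 0 the value is 0 — not a tautology.
In G4: at Q = 0 the value is 0 — not a tautology.

neither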